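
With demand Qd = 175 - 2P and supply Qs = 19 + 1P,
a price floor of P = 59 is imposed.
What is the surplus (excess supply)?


At P = 59:
Qd = 175 - 2*59 = 57
Qs = 19 + 1*59 = 78
Surplus = Qs - Qd = 78 - 57 = 21

21


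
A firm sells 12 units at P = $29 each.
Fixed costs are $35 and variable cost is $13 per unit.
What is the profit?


Total Revenue = P * Q = 29 * 12 = $348
Total Cost = FC + VC*Q = 35 + 13*12 = $191
Profit = TR - TC = 348 - 191 = $157

$157


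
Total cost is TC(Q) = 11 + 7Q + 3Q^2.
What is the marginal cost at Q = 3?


MC = dTC/dQ = 7 + 2*3*Q
At Q = 3:
MC = 7 + 6*3
MC = 7 + 18 = 25

25


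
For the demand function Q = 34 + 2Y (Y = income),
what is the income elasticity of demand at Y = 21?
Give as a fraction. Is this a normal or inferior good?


dQ/dY = 2
At Y = 21: Q = 34 + 2*21 = 76
Ey = (dQ/dY)(Y/Q) = 2 * 21 / 76 = 21/38
Since Ey > 0, this is a normal good.

21/38 (normal good)


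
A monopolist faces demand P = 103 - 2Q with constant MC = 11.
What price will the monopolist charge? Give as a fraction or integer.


MR = 103 - 4Q
Set MR = MC: 103 - 4Q = 11
Q* = 23
Substitute into demand:
P* = 103 - 2*23 = 57

57


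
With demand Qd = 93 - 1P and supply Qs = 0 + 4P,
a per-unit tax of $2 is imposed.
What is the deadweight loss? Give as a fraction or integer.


Pre-tax equilibrium quantity: Q* = 372/5
Post-tax equilibrium quantity: Q_tax = 364/5
Reduction in quantity: Q* - Q_tax = 8/5
DWL = (1/2) * tax * (Q* - Q_tax)
DWL = (1/2) * 2 * 8/5 = 8/5

8/5


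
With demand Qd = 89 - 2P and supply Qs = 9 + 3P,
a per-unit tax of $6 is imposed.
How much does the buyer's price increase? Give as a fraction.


With a per-unit tax, the buyer's price increase depends on relative slopes.
Supply slope: d = 3, Demand slope: b = 2
Buyer's price increase = d * tax / (b + d)
= 3 * 6 / (2 + 3)
= 18 / 5 = 18/5

18/5


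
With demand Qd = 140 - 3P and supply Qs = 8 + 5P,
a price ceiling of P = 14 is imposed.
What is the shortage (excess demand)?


At P = 14:
Qd = 140 - 3*14 = 98
Qs = 8 + 5*14 = 78
Shortage = Qd - Qs = 98 - 78 = 20

20


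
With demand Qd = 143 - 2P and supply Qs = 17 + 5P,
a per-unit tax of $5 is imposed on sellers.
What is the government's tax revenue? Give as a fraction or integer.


With tax on sellers, new supply: Qs' = 17 + 5(P - 5)
= 5P - 8
New equilibrium quantity:
Q_new = 699/7
Tax revenue = tax * Q_new = 5 * 699/7 = 3495/7

3495/7


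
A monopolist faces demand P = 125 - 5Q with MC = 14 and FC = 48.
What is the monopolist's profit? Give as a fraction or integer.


MR = MC: 125 - 10Q = 14
Q* = 111/10
P* = 125 - 5*111/10 = 139/2
Profit = (P* - MC)*Q* - FC
= (139/2 - 14)*111/10 - 48
= 111/2*111/10 - 48
= 12321/20 - 48 = 11361/20

11361/20


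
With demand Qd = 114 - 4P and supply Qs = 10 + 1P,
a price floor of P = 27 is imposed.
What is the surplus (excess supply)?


At P = 27:
Qd = 114 - 4*27 = 6
Qs = 10 + 1*27 = 37
Surplus = Qs - Qd = 37 - 6 = 31

31


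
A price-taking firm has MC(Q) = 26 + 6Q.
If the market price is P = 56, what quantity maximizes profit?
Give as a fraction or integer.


In perfect competition, profit is maximized where P = MC.
56 = 26 + 6Q
30 = 6Q
Q* = 30/6 = 5

5


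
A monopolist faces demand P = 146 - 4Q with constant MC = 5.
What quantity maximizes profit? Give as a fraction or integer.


TR = P*Q = (146 - 4Q)Q = 146Q - 4Q^2
MR = dTR/dQ = 146 - 8Q
Set MR = MC:
146 - 8Q = 5
141 = 8Q
Q* = 141/8 = 141/8

141/8


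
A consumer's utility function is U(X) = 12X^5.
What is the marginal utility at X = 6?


MU = dU/dX = 12*5*X^(5-1)
MU = 60*X^4
At X = 6:
MU = 60 * 6^4
MU = 60 * 1296 = 77760

77760


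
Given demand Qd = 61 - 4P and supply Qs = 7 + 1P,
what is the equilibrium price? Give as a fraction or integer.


At equilibrium, Qd = Qs.
61 - 4P = 7 + 1P
61 - 7 = 4P + 1P
54 = 5P
P* = 54/5 = 54/5

54/5


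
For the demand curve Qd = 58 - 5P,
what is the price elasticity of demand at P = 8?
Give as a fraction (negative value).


dQ/dP = -5
At P = 8: Q = 58 - 5*8 = 18
E = (dQ/dP)(P/Q) = (-5)(8/18) = -20/9

-20/9


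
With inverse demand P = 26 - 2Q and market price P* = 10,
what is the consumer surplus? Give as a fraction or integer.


Maximum willingness to pay (at Q=0): P_max = 26
Quantity demanded at P* = 10:
Q* = (26 - 10)/2 = 8
CS = (1/2) * Q* * (P_max - P*)
CS = (1/2) * 8 * (26 - 10)
CS = (1/2) * 8 * 16 = 64

64


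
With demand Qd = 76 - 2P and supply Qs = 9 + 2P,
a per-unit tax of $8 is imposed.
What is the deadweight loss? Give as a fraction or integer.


Pre-tax equilibrium quantity: Q* = 85/2
Post-tax equilibrium quantity: Q_tax = 69/2
Reduction in quantity: Q* - Q_tax = 8
DWL = (1/2) * tax * (Q* - Q_tax)
DWL = (1/2) * 8 * 8 = 32

32


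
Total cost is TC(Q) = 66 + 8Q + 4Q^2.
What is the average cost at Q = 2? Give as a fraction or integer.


TC(2) = 66 + 8*2 + 4*2^2
TC(2) = 66 + 16 + 16 = 98
AC = TC/Q = 98/2 = 49

49


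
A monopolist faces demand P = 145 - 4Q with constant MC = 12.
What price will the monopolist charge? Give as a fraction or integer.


MR = 145 - 8Q
Set MR = MC: 145 - 8Q = 12
Q* = 133/8
Substitute into demand:
P* = 145 - 4*133/8 = 157/2

157/2


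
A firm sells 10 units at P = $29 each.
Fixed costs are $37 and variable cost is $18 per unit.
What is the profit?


Total Revenue = P * Q = 29 * 10 = $290
Total Cost = FC + VC*Q = 37 + 18*10 = $217
Profit = TR - TC = 290 - 217 = $73

$73


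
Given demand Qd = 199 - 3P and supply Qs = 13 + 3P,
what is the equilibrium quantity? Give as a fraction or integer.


First find equilibrium price:
199 - 3P = 13 + 3P
P* = 186/6 = 31
Then substitute into demand:
Q* = 199 - 3 * 31 = 106

106


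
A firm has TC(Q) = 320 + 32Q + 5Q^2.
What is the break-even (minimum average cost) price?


AC(Q) = 320/Q + 32 + 5Q
To minimize: dAC/dQ = -320/Q^2 + 5 = 0
Q^2 = 320/5 = 64
Q* = 8
Min AC = 320/8 + 32 + 5*8
Min AC = 40 + 32 + 40 = 112

112


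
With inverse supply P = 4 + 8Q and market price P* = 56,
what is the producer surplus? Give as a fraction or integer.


Minimum supply price (at Q=0): P_min = 4
Quantity supplied at P* = 56:
Q* = (56 - 4)/8 = 13/2
PS = (1/2) * Q* * (P* - P_min)
PS = (1/2) * 13/2 * (56 - 4)
PS = (1/2) * 13/2 * 52 = 169

169


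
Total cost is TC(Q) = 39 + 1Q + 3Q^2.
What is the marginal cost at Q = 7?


MC = dTC/dQ = 1 + 2*3*Q
At Q = 7:
MC = 1 + 6*7
MC = 1 + 42 = 43

43


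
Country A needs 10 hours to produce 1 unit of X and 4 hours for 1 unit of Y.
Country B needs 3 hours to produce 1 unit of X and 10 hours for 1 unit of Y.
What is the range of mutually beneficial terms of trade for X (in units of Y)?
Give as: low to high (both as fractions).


Opportunity cost of X for Country A = hours_X / hours_Y = 10/4 = 5/2 units of Y
Opportunity cost of X for Country B = hours_X / hours_Y = 3/10 = 3/10 units of Y
Terms of trade must be between the two opportunity costs.
Range: 3/10 to 5/2

3/10 to 5/2


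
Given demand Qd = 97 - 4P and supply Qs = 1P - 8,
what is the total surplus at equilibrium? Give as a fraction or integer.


Find equilibrium: 97 - 4P = 1P - 8
97 + 8 = 5P
P* = 105/5 = 21
Q* = 1*21 - 8 = 13
Inverse demand: P = 97/4 - Q/4, so P_max = 97/4
Inverse supply: P = 8 + Q/1, so P_min = 8
CS = (1/2) * 13 * (97/4 - 21) = 169/8
PS = (1/2) * 13 * (21 - 8) = 169/2
TS = CS + PS = 169/8 + 169/2 = 845/8

845/8


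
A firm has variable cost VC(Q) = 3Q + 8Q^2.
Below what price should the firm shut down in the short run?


AVC(Q) = VC(Q)/Q = 3 + 8Q
AVC is increasing in Q, so minimum AVC is at Q -> 0+.
Min AVC = 3
The firm should shut down if P < 3.

3


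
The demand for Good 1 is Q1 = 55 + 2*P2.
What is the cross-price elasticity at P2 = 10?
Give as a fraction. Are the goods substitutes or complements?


dQ1/dP2 = 2
At P2 = 10: Q1 = 55 + 2*10 = 75
Exy = (dQ1/dP2)(P2/Q1) = 2 * 10 / 75 = 4/15
Since Exy > 0, the goods are substitutes.

4/15 (substitutes)


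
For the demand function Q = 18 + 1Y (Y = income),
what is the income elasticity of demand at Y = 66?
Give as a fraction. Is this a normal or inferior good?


dQ/dY = 1
At Y = 66: Q = 18 + 1*66 = 84
Ey = (dQ/dY)(Y/Q) = 1 * 66 / 84 = 11/14
Since Ey > 0, this is a normal good.

11/14 (normal good)


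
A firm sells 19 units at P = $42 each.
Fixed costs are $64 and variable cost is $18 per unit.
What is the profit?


Total Revenue = P * Q = 42 * 19 = $798
Total Cost = FC + VC*Q = 64 + 18*19 = $406
Profit = TR - TC = 798 - 406 = $392

$392


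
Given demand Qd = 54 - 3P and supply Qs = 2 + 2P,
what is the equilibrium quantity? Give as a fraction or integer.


First find equilibrium price:
54 - 3P = 2 + 2P
P* = 52/5 = 52/5
Then substitute into demand:
Q* = 54 - 3 * 52/5 = 114/5

114/5


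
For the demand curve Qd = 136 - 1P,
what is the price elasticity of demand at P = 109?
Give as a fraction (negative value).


dQ/dP = -1
At P = 109: Q = 136 - 1*109 = 27
E = (dQ/dP)(P/Q) = (-1)(109/27) = -109/27

-109/27


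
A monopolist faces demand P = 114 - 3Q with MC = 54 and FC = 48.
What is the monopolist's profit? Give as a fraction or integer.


MR = MC: 114 - 6Q = 54
Q* = 10
P* = 114 - 3*10 = 84
Profit = (P* - MC)*Q* - FC
= (84 - 54)*10 - 48
= 30*10 - 48
= 300 - 48 = 252

252


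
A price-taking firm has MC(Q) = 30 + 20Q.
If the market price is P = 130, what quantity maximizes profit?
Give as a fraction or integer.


In perfect competition, profit is maximized where P = MC.
130 = 30 + 20Q
100 = 20Q
Q* = 100/20 = 5

5


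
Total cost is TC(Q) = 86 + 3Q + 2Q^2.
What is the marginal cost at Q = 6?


MC = dTC/dQ = 3 + 2*2*Q
At Q = 6:
MC = 3 + 4*6
MC = 3 + 24 = 27

27


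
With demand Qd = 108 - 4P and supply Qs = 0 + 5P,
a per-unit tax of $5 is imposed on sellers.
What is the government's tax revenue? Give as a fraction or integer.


With tax on sellers, new supply: Qs' = 0 + 5(P - 5)
= 5P - 25
New equilibrium quantity:
Q_new = 440/9
Tax revenue = tax * Q_new = 5 * 440/9 = 2200/9

2200/9


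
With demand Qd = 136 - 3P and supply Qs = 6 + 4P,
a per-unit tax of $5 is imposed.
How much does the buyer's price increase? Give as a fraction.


With a per-unit tax, the buyer's price increase depends on relative slopes.
Supply slope: d = 4, Demand slope: b = 3
Buyer's price increase = d * tax / (b + d)
= 4 * 5 / (3 + 4)
= 20 / 7 = 20/7

20/7


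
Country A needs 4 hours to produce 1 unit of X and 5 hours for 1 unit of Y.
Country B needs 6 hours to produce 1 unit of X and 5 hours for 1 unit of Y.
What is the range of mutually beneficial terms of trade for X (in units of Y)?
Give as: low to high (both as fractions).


Opportunity cost of X for Country A = hours_X / hours_Y = 4/5 = 4/5 units of Y
Opportunity cost of X for Country B = hours_X / hours_Y = 6/5 = 6/5 units of Y
Terms of trade must be between the two opportunity costs.
Range: 4/5 to 6/5

4/5 to 6/5


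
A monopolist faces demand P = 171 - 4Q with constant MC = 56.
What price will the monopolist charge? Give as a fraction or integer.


MR = 171 - 8Q
Set MR = MC: 171 - 8Q = 56
Q* = 115/8
Substitute into demand:
P* = 171 - 4*115/8 = 227/2

227/2


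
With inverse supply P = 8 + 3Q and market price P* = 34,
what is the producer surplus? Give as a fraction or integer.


Minimum supply price (at Q=0): P_min = 8
Quantity supplied at P* = 34:
Q* = (34 - 8)/3 = 26/3
PS = (1/2) * Q* * (P* - P_min)
PS = (1/2) * 26/3 * (34 - 8)
PS = (1/2) * 26/3 * 26 = 338/3

338/3


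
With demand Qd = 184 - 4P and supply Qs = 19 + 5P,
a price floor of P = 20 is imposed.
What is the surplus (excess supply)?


At P = 20:
Qd = 184 - 4*20 = 104
Qs = 19 + 5*20 = 119
Surplus = Qs - Qd = 119 - 104 = 15

15


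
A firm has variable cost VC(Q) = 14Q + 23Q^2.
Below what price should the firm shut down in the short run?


AVC(Q) = VC(Q)/Q = 14 + 23Q
AVC is increasing in Q, so minimum AVC is at Q -> 0+.
Min AVC = 14
The firm should shut down if P < 14.

14


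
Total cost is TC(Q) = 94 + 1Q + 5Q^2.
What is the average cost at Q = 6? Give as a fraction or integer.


TC(6) = 94 + 1*6 + 5*6^2
TC(6) = 94 + 6 + 180 = 280
AC = TC/Q = 280/6 = 140/3

140/3


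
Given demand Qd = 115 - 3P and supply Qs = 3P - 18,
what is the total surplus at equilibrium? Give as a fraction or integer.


Find equilibrium: 115 - 3P = 3P - 18
115 + 18 = 6P
P* = 133/6 = 133/6
Q* = 3*133/6 - 18 = 97/2
Inverse demand: P = 115/3 - Q/3, so P_max = 115/3
Inverse supply: P = 6 + Q/3, so P_min = 6
CS = (1/2) * 97/2 * (115/3 - 133/6) = 9409/24
PS = (1/2) * 97/2 * (133/6 - 6) = 9409/24
TS = CS + PS = 9409/24 + 9409/24 = 9409/12

9409/12


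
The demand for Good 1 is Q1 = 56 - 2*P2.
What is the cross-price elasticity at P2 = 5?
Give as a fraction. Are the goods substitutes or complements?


dQ1/dP2 = -2
At P2 = 5: Q1 = 56 - 2*5 = 46
Exy = (dQ1/dP2)(P2/Q1) = -2 * 5 / 46 = -5/23
Since Exy < 0, the goods are complements.

-5/23 (complements)


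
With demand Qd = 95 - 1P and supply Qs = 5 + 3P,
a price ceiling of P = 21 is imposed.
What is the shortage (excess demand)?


At P = 21:
Qd = 95 - 1*21 = 74
Qs = 5 + 3*21 = 68
Shortage = Qd - Qs = 74 - 68 = 6

6


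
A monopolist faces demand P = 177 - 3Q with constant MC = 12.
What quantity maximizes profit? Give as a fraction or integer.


TR = P*Q = (177 - 3Q)Q = 177Q - 3Q^2
MR = dTR/dQ = 177 - 6Q
Set MR = MC:
177 - 6Q = 12
165 = 6Q
Q* = 165/6 = 55/2

55/2


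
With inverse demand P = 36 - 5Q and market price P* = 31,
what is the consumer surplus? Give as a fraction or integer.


Maximum willingness to pay (at Q=0): P_max = 36
Quantity demanded at P* = 31:
Q* = (36 - 31)/5 = 1
CS = (1/2) * Q* * (P_max - P*)
CS = (1/2) * 1 * (36 - 31)
CS = (1/2) * 1 * 5 = 5/2

5/2


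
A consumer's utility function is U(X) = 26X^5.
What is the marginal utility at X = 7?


MU = dU/dX = 26*5*X^(5-1)
MU = 130*X^4
At X = 7:
MU = 130 * 7^4
MU = 130 * 2401 = 312130

312130


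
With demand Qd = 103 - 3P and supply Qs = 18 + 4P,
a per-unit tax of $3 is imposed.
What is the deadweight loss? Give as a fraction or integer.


Pre-tax equilibrium quantity: Q* = 466/7
Post-tax equilibrium quantity: Q_tax = 430/7
Reduction in quantity: Q* - Q_tax = 36/7
DWL = (1/2) * tax * (Q* - Q_tax)
DWL = (1/2) * 3 * 36/7 = 54/7

54/7


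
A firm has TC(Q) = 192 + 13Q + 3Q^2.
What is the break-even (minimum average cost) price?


AC(Q) = 192/Q + 13 + 3Q
To minimize: dAC/dQ = -192/Q^2 + 3 = 0
Q^2 = 192/3 = 64
Q* = 8
Min AC = 192/8 + 13 + 3*8
Min AC = 24 + 13 + 24 = 61

61


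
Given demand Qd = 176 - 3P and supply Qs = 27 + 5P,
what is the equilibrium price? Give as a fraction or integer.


At equilibrium, Qd = Qs.
176 - 3P = 27 + 5P
176 - 27 = 3P + 5P
149 = 8P
P* = 149/8 = 149/8

149/8


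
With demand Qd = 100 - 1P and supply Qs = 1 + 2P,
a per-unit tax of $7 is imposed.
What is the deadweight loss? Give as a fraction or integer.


Pre-tax equilibrium quantity: Q* = 67
Post-tax equilibrium quantity: Q_tax = 187/3
Reduction in quantity: Q* - Q_tax = 14/3
DWL = (1/2) * tax * (Q* - Q_tax)
DWL = (1/2) * 7 * 14/3 = 49/3

49/3


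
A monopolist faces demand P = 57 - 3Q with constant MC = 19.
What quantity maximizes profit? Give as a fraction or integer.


TR = P*Q = (57 - 3Q)Q = 57Q - 3Q^2
MR = dTR/dQ = 57 - 6Q
Set MR = MC:
57 - 6Q = 19
38 = 6Q
Q* = 38/6 = 19/3

19/3


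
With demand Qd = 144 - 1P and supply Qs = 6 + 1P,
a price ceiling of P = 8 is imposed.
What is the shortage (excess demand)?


At P = 8:
Qd = 144 - 1*8 = 136
Qs = 6 + 1*8 = 14
Shortage = Qd - Qs = 136 - 14 = 122

122


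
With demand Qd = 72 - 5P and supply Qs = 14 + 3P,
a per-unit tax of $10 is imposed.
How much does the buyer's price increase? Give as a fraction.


With a per-unit tax, the buyer's price increase depends on relative slopes.
Supply slope: d = 3, Demand slope: b = 5
Buyer's price increase = d * tax / (b + d)
= 3 * 10 / (5 + 3)
= 30 / 8 = 15/4

15/4


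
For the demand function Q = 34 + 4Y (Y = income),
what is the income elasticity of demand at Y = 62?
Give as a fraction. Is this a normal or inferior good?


dQ/dY = 4
At Y = 62: Q = 34 + 4*62 = 282
Ey = (dQ/dY)(Y/Q) = 4 * 62 / 282 = 124/141
Since Ey > 0, this is a normal good.

124/141 (normal good)


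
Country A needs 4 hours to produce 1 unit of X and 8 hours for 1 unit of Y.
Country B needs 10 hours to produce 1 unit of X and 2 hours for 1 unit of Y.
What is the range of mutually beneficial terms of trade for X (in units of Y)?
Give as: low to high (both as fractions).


Opportunity cost of X for Country A = hours_X / hours_Y = 4/8 = 1/2 units of Y
Opportunity cost of X for Country B = hours_X / hours_Y = 10/2 = 5 units of Y
Terms of trade must be between the two opportunity costs.
Range: 1/2 to 5

1/2 to 5


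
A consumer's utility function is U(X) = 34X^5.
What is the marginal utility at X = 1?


MU = dU/dX = 34*5*X^(5-1)
MU = 170*X^4
At X = 1:
MU = 170 * 1^4
MU = 170 * 1 = 170

170


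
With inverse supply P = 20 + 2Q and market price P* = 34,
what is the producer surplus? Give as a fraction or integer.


Minimum supply price (at Q=0): P_min = 20
Quantity supplied at P* = 34:
Q* = (34 - 20)/2 = 7
PS = (1/2) * Q* * (P* - P_min)
PS = (1/2) * 7 * (34 - 20)
PS = (1/2) * 7 * 14 = 49

49


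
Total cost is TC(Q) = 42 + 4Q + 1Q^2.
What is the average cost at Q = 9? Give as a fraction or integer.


TC(9) = 42 + 4*9 + 1*9^2
TC(9) = 42 + 36 + 81 = 159
AC = TC/Q = 159/9 = 53/3

53/3


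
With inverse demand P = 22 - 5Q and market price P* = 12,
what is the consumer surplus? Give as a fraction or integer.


Maximum willingness to pay (at Q=0): P_max = 22
Quantity demanded at P* = 12:
Q* = (22 - 12)/5 = 2
CS = (1/2) * Q* * (P_max - P*)
CS = (1/2) * 2 * (22 - 12)
CS = (1/2) * 2 * 10 = 10

10


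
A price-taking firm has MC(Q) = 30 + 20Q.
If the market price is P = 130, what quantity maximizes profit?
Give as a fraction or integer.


In perfect competition, profit is maximized where P = MC.
130 = 30 + 20Q
100 = 20Q
Q* = 100/20 = 5

5


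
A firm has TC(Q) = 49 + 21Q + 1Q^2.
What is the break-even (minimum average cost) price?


AC(Q) = 49/Q + 21 + 1Q
To minimize: dAC/dQ = -49/Q^2 + 1 = 0
Q^2 = 49/1 = 49
Q* = 7
Min AC = 49/7 + 21 + 1*7
Min AC = 7 + 21 + 7 = 35

35


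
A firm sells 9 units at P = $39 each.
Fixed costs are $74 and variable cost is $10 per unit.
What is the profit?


Total Revenue = P * Q = 39 * 9 = $351
Total Cost = FC + VC*Q = 74 + 10*9 = $164
Profit = TR - TC = 351 - 164 = $187

$187


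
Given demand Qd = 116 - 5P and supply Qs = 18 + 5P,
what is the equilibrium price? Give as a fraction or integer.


At equilibrium, Qd = Qs.
116 - 5P = 18 + 5P
116 - 18 = 5P + 5P
98 = 10P
P* = 98/10 = 49/5

49/5


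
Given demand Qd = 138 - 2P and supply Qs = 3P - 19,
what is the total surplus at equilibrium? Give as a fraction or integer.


Find equilibrium: 138 - 2P = 3P - 19
138 + 19 = 5P
P* = 157/5 = 157/5
Q* = 3*157/5 - 19 = 376/5
Inverse demand: P = 69 - Q/2, so P_max = 69
Inverse supply: P = 19/3 + Q/3, so P_min = 19/3
CS = (1/2) * 376/5 * (69 - 157/5) = 35344/25
PS = (1/2) * 376/5 * (157/5 - 19/3) = 70688/75
TS = CS + PS = 35344/25 + 70688/75 = 35344/15

35344/15


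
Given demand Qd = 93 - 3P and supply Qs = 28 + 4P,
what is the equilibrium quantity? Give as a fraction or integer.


First find equilibrium price:
93 - 3P = 28 + 4P
P* = 65/7 = 65/7
Then substitute into demand:
Q* = 93 - 3 * 65/7 = 456/7

456/7


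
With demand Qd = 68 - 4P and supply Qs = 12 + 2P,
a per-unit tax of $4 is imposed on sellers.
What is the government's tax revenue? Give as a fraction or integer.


With tax on sellers, new supply: Qs' = 12 + 2(P - 4)
= 4 + 2P
New equilibrium quantity:
Q_new = 76/3
Tax revenue = tax * Q_new = 4 * 76/3 = 304/3

304/3


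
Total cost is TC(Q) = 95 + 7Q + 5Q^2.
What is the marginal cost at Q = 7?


MC = dTC/dQ = 7 + 2*5*Q
At Q = 7:
MC = 7 + 10*7
MC = 7 + 70 = 77

77


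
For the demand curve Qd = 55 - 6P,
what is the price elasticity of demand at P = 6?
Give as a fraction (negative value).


dQ/dP = -6
At P = 6: Q = 55 - 6*6 = 19
E = (dQ/dP)(P/Q) = (-6)(6/19) = -36/19

-36/19


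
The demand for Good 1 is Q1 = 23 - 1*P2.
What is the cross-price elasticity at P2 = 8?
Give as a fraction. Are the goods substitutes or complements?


dQ1/dP2 = -1
At P2 = 8: Q1 = 23 - 1*8 = 15
Exy = (dQ1/dP2)(P2/Q1) = -1 * 8 / 15 = -8/15
Since Exy < 0, the goods are complements.

-8/15 (complements)


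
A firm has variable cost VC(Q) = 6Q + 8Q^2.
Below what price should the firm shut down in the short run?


AVC(Q) = VC(Q)/Q = 6 + 8Q
AVC is increasing in Q, so minimum AVC is at Q -> 0+.
Min AVC = 6
The firm should shut down if P < 6.

6


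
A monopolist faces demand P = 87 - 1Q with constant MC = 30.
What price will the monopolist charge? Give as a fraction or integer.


MR = 87 - 2Q
Set MR = MC: 87 - 2Q = 30
Q* = 57/2
Substitute into demand:
P* = 87 - 1*57/2 = 117/2

117/2


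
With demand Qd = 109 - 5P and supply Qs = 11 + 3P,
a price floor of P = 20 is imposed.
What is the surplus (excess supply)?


At P = 20:
Qd = 109 - 5*20 = 9
Qs = 11 + 3*20 = 71
Surplus = Qs - Qd = 71 - 9 = 62

62


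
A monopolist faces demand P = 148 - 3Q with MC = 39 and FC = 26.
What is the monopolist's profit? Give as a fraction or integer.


MR = MC: 148 - 6Q = 39
Q* = 109/6
P* = 148 - 3*109/6 = 187/2
Profit = (P* - MC)*Q* - FC
= (187/2 - 39)*109/6 - 26
= 109/2*109/6 - 26
= 11881/12 - 26 = 11569/12

11569/12


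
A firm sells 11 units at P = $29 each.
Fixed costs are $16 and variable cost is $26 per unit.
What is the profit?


Total Revenue = P * Q = 29 * 11 = $319
Total Cost = FC + VC*Q = 16 + 26*11 = $302
Profit = TR - TC = 319 - 302 = $17

$17


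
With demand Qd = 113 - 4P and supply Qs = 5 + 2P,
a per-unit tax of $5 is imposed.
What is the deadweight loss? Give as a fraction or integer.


Pre-tax equilibrium quantity: Q* = 41
Post-tax equilibrium quantity: Q_tax = 103/3
Reduction in quantity: Q* - Q_tax = 20/3
DWL = (1/2) * tax * (Q* - Q_tax)
DWL = (1/2) * 5 * 20/3 = 50/3

50/3


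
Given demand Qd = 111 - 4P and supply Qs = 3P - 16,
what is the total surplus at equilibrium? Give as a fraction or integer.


Find equilibrium: 111 - 4P = 3P - 16
111 + 16 = 7P
P* = 127/7 = 127/7
Q* = 3*127/7 - 16 = 269/7
Inverse demand: P = 111/4 - Q/4, so P_max = 111/4
Inverse supply: P = 16/3 + Q/3, so P_min = 16/3
CS = (1/2) * 269/7 * (111/4 - 127/7) = 72361/392
PS = (1/2) * 269/7 * (127/7 - 16/3) = 72361/294
TS = CS + PS = 72361/392 + 72361/294 = 72361/168

72361/168


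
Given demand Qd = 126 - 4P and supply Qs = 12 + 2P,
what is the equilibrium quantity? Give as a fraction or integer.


First find equilibrium price:
126 - 4P = 12 + 2P
P* = 114/6 = 19
Then substitute into demand:
Q* = 126 - 4 * 19 = 50

50


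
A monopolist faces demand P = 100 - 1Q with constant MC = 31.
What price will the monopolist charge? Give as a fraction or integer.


MR = 100 - 2Q
Set MR = MC: 100 - 2Q = 31
Q* = 69/2
Substitute into demand:
P* = 100 - 1*69/2 = 131/2

131/2


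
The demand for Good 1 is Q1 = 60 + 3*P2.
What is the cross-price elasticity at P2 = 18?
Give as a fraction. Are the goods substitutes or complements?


dQ1/dP2 = 3
At P2 = 18: Q1 = 60 + 3*18 = 114
Exy = (dQ1/dP2)(P2/Q1) = 3 * 18 / 114 = 9/19
Since Exy > 0, the goods are substitutes.

9/19 (substitutes)


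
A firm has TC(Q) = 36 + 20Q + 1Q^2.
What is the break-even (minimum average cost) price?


AC(Q) = 36/Q + 20 + 1Q
To minimize: dAC/dQ = -36/Q^2 + 1 = 0
Q^2 = 36/1 = 36
Q* = 6
Min AC = 36/6 + 20 + 1*6
Min AC = 6 + 20 + 6 = 32

32


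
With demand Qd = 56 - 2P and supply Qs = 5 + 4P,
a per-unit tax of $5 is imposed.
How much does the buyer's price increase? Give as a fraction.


With a per-unit tax, the buyer's price increase depends on relative slopes.
Supply slope: d = 4, Demand slope: b = 2
Buyer's price increase = d * tax / (b + d)
= 4 * 5 / (2 + 4)
= 20 / 6 = 10/3

10/3


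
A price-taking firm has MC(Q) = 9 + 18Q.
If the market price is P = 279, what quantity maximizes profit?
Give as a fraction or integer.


In perfect competition, profit is maximized where P = MC.
279 = 9 + 18Q
270 = 18Q
Q* = 270/18 = 15

15


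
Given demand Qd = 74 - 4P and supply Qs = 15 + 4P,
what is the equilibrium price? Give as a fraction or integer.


At equilibrium, Qd = Qs.
74 - 4P = 15 + 4P
74 - 15 = 4P + 4P
59 = 8P
P* = 59/8 = 59/8

59/8


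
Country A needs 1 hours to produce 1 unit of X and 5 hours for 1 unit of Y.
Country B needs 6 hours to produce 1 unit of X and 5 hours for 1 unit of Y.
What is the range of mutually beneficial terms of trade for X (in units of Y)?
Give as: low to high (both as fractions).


Opportunity cost of X for Country A = hours_X / hours_Y = 1/5 = 1/5 units of Y
Opportunity cost of X for Country B = hours_X / hours_Y = 6/5 = 6/5 units of Y
Terms of trade must be between the two opportunity costs.
Range: 1/5 to 6/5

1/5 to 6/5


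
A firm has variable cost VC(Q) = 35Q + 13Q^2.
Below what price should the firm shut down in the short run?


AVC(Q) = VC(Q)/Q = 35 + 13Q
AVC is increasing in Q, so minimum AVC is at Q -> 0+.
Min AVC = 35
The firm should shut down if P < 35.

35


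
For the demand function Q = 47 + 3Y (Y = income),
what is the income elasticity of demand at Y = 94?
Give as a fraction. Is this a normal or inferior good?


dQ/dY = 3
At Y = 94: Q = 47 + 3*94 = 329
Ey = (dQ/dY)(Y/Q) = 3 * 94 / 329 = 6/7
Since Ey > 0, this is a normal good.

6/7 (normal good)


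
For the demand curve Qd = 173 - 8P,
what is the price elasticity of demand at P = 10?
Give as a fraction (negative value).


dQ/dP = -8
At P = 10: Q = 173 - 8*10 = 93
E = (dQ/dP)(P/Q) = (-8)(10/93) = -80/93

-80/93


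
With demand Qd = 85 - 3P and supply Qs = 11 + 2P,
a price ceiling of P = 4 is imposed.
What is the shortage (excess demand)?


At P = 4:
Qd = 85 - 3*4 = 73
Qs = 11 + 2*4 = 19
Shortage = Qd - Qs = 73 - 19 = 54

54


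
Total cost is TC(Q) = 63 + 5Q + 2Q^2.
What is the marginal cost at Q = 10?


MC = dTC/dQ = 5 + 2*2*Q
At Q = 10:
MC = 5 + 4*10
MC = 5 + 40 = 45

45


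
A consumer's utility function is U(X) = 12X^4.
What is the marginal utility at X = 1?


MU = dU/dX = 12*4*X^(4-1)
MU = 48*X^3
At X = 1:
MU = 48 * 1^3
MU = 48 * 1 = 48

48


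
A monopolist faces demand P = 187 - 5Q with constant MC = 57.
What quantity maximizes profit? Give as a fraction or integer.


TR = P*Q = (187 - 5Q)Q = 187Q - 5Q^2
MR = dTR/dQ = 187 - 10Q
Set MR = MC:
187 - 10Q = 57
130 = 10Q
Q* = 130/10 = 13

13


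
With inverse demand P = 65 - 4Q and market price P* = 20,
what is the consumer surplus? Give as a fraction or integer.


Maximum willingness to pay (at Q=0): P_max = 65
Quantity demanded at P* = 20:
Q* = (65 - 20)/4 = 45/4
CS = (1/2) * Q* * (P_max - P*)
CS = (1/2) * 45/4 * (65 - 20)
CS = (1/2) * 45/4 * 45 = 2025/8

2025/8


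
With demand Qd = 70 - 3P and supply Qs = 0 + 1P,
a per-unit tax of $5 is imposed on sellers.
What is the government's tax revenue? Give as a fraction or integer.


With tax on sellers, new supply: Qs' = 0 + 1(P - 5)
= 1P - 5
New equilibrium quantity:
Q_new = 55/4
Tax revenue = tax * Q_new = 5 * 55/4 = 275/4

275/4


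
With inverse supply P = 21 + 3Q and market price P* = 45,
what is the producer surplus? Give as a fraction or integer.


Minimum supply price (at Q=0): P_min = 21
Quantity supplied at P* = 45:
Q* = (45 - 21)/3 = 8
PS = (1/2) * Q* * (P* - P_min)
PS = (1/2) * 8 * (45 - 21)
PS = (1/2) * 8 * 24 = 96

96


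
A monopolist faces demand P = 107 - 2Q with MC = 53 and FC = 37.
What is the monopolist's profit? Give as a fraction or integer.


MR = MC: 107 - 4Q = 53
Q* = 27/2
P* = 107 - 2*27/2 = 80
Profit = (P* - MC)*Q* - FC
= (80 - 53)*27/2 - 37
= 27*27/2 - 37
= 729/2 - 37 = 655/2

655/2


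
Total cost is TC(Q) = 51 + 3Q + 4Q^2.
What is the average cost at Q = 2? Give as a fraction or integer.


TC(2) = 51 + 3*2 + 4*2^2
TC(2) = 51 + 6 + 16 = 73
AC = TC/Q = 73/2 = 73/2

73/2


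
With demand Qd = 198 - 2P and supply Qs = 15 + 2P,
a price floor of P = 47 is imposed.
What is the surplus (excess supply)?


At P = 47:
Qd = 198 - 2*47 = 104
Qs = 15 + 2*47 = 109
Surplus = Qs - Qd = 109 - 104 = 5

5


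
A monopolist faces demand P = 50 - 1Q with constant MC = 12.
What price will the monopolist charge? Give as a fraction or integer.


MR = 50 - 2Q
Set MR = MC: 50 - 2Q = 12
Q* = 19
Substitute into demand:
P* = 50 - 1*19 = 31

31


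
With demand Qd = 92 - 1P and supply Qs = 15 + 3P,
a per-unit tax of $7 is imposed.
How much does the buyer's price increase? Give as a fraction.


With a per-unit tax, the buyer's price increase depends on relative slopes.
Supply slope: d = 3, Demand slope: b = 1
Buyer's price increase = d * tax / (b + d)
= 3 * 7 / (1 + 3)
= 21 / 4 = 21/4

21/4


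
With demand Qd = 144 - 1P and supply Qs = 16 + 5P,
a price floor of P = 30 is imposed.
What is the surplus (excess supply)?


At P = 30:
Qd = 144 - 1*30 = 114
Qs = 16 + 5*30 = 166
Surplus = Qs - Qd = 166 - 114 = 52

52


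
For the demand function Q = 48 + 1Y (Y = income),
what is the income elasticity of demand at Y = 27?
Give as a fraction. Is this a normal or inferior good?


dQ/dY = 1
At Y = 27: Q = 48 + 1*27 = 75
Ey = (dQ/dY)(Y/Q) = 1 * 27 / 75 = 9/25
Since Ey > 0, this is a normal good.

9/25 (normal good)


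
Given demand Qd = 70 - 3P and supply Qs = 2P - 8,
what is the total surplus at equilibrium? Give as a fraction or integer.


Find equilibrium: 70 - 3P = 2P - 8
70 + 8 = 5P
P* = 78/5 = 78/5
Q* = 2*78/5 - 8 = 116/5
Inverse demand: P = 70/3 - Q/3, so P_max = 70/3
Inverse supply: P = 4 + Q/2, so P_min = 4
CS = (1/2) * 116/5 * (70/3 - 78/5) = 6728/75
PS = (1/2) * 116/5 * (78/5 - 4) = 3364/25
TS = CS + PS = 6728/75 + 3364/25 = 3364/15

3364/15


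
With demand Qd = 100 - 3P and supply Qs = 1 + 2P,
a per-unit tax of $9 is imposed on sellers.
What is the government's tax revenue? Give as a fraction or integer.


With tax on sellers, new supply: Qs' = 1 + 2(P - 9)
= 2P - 17
New equilibrium quantity:
Q_new = 149/5
Tax revenue = tax * Q_new = 9 * 149/5 = 1341/5

1341/5


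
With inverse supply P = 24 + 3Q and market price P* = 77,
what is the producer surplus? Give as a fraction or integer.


Minimum supply price (at Q=0): P_min = 24
Quantity supplied at P* = 77:
Q* = (77 - 24)/3 = 53/3
PS = (1/2) * Q* * (P* - P_min)
PS = (1/2) * 53/3 * (77 - 24)
PS = (1/2) * 53/3 * 53 = 2809/6

2809/6


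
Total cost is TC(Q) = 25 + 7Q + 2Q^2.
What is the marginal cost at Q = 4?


MC = dTC/dQ = 7 + 2*2*Q
At Q = 4:
MC = 7 + 4*4
MC = 7 + 16 = 23

23


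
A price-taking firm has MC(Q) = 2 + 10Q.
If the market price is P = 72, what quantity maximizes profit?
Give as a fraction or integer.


In perfect competition, profit is maximized where P = MC.
72 = 2 + 10Q
70 = 10Q
Q* = 70/10 = 7

7


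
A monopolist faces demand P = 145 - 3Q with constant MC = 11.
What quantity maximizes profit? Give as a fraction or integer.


TR = P*Q = (145 - 3Q)Q = 145Q - 3Q^2
MR = dTR/dQ = 145 - 6Q
Set MR = MC:
145 - 6Q = 11
134 = 6Q
Q* = 134/6 = 67/3

67/3


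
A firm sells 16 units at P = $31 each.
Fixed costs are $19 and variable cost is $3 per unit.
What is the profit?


Total Revenue = P * Q = 31 * 16 = $496
Total Cost = FC + VC*Q = 19 + 3*16 = $67
Profit = TR - TC = 496 - 67 = $429

$429


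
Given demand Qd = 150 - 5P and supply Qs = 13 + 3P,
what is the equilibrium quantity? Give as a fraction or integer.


First find equilibrium price:
150 - 5P = 13 + 3P
P* = 137/8 = 137/8
Then substitute into demand:
Q* = 150 - 5 * 137/8 = 515/8

515/8


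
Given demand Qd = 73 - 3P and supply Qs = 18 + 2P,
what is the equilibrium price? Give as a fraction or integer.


At equilibrium, Qd = Qs.
73 - 3P = 18 + 2P
73 - 18 = 3P + 2P
55 = 5P
P* = 55/5 = 11

11


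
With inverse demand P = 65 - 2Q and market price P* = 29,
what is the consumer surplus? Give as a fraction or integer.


Maximum willingness to pay (at Q=0): P_max = 65
Quantity demanded at P* = 29:
Q* = (65 - 29)/2 = 18
CS = (1/2) * Q* * (P_max - P*)
CS = (1/2) * 18 * (65 - 29)
CS = (1/2) * 18 * 36 = 324

324


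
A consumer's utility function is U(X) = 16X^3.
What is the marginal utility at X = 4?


MU = dU/dX = 16*3*X^(3-1)
MU = 48*X^2
At X = 4:
MU = 48 * 4^2
MU = 48 * 16 = 768

768


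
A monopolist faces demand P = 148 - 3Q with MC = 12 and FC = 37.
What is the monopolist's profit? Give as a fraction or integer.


MR = MC: 148 - 6Q = 12
Q* = 68/3
P* = 148 - 3*68/3 = 80
Profit = (P* - MC)*Q* - FC
= (80 - 12)*68/3 - 37
= 68*68/3 - 37
= 4624/3 - 37 = 4513/3

4513/3


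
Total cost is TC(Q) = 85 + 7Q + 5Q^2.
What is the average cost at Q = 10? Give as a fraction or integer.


TC(10) = 85 + 7*10 + 5*10^2
TC(10) = 85 + 70 + 500 = 655
AC = TC/Q = 655/10 = 131/2

131/2


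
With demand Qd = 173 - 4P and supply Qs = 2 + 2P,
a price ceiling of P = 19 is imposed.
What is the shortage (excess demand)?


At P = 19:
Qd = 173 - 4*19 = 97
Qs = 2 + 2*19 = 40
Shortage = Qd - Qs = 97 - 40 = 57

57


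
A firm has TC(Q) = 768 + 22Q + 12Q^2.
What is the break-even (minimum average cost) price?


AC(Q) = 768/Q + 22 + 12Q
To minimize: dAC/dQ = -768/Q^2 + 12 = 0
Q^2 = 768/12 = 64
Q* = 8
Min AC = 768/8 + 22 + 12*8
Min AC = 96 + 22 + 96 = 214

214


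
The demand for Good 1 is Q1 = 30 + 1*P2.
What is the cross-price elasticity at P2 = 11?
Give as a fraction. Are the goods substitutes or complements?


dQ1/dP2 = 1
At P2 = 11: Q1 = 30 + 1*11 = 41
Exy = (dQ1/dP2)(P2/Q1) = 1 * 11 / 41 = 11/41
Since Exy > 0, the goods are substitutes.

11/41 (substitutes)


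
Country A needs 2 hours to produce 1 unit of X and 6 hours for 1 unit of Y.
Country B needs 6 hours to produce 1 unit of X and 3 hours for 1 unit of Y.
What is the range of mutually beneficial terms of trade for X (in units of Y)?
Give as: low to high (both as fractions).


Opportunity cost of X for Country A = hours_X / hours_Y = 2/6 = 1/3 units of Y
Opportunity cost of X for Country B = hours_X / hours_Y = 6/3 = 2 units of Y
Terms of trade must be between the two opportunity costs.
Range: 1/3 to 2

1/3 to 2


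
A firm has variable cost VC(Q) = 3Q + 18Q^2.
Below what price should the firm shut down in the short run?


AVC(Q) = VC(Q)/Q = 3 + 18Q
AVC is increasing in Q, so minimum AVC is at Q -> 0+.
Min AVC = 3
The firm should shut down if P < 3.

3


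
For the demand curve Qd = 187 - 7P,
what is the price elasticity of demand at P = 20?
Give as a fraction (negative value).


dQ/dP = -7
At P = 20: Q = 187 - 7*20 = 47
E = (dQ/dP)(P/Q) = (-7)(20/47) = -140/47

-140/47


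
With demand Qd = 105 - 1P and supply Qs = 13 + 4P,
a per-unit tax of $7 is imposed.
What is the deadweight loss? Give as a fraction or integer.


Pre-tax equilibrium quantity: Q* = 433/5
Post-tax equilibrium quantity: Q_tax = 81
Reduction in quantity: Q* - Q_tax = 28/5
DWL = (1/2) * tax * (Q* - Q_tax)
DWL = (1/2) * 7 * 28/5 = 98/5

98/5


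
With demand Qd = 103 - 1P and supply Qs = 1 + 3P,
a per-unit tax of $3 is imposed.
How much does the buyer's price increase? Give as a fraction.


With a per-unit tax, the buyer's price increase depends on relative slopes.
Supply slope: d = 3, Demand slope: b = 1
Buyer's price increase = d * tax / (b + d)
= 3 * 3 / (1 + 3)
= 9 / 4 = 9/4

9/4


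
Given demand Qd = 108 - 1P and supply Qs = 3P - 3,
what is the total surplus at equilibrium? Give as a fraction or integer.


Find equilibrium: 108 - 1P = 3P - 3
108 + 3 = 4P
P* = 111/4 = 111/4
Q* = 3*111/4 - 3 = 321/4
Inverse demand: P = 108 - Q/1, so P_max = 108
Inverse supply: P = 1 + Q/3, so P_min = 1
CS = (1/2) * 321/4 * (108 - 111/4) = 103041/32
PS = (1/2) * 321/4 * (111/4 - 1) = 34347/32
TS = CS + PS = 103041/32 + 34347/32 = 34347/8

34347/8


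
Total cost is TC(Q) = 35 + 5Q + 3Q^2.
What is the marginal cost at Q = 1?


MC = dTC/dQ = 5 + 2*3*Q
At Q = 1:
MC = 5 + 6*1
MC = 5 + 6 = 11

11


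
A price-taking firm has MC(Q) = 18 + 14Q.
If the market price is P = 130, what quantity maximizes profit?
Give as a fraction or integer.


In perfect competition, profit is maximized where P = MC.
130 = 18 + 14Q
112 = 14Q
Q* = 112/14 = 8

8


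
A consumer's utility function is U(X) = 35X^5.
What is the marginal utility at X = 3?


MU = dU/dX = 35*5*X^(5-1)
MU = 175*X^4
At X = 3:
MU = 175 * 3^4
MU = 175 * 81 = 14175

14175


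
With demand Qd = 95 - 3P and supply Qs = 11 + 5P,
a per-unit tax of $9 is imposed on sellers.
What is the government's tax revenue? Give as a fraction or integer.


With tax on sellers, new supply: Qs' = 11 + 5(P - 9)
= 5P - 34
New equilibrium quantity:
Q_new = 373/8
Tax revenue = tax * Q_new = 9 * 373/8 = 3357/8

3357/8


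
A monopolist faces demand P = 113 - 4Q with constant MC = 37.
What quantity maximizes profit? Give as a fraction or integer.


TR = P*Q = (113 - 4Q)Q = 113Q - 4Q^2
MR = dTR/dQ = 113 - 8Q
Set MR = MC:
113 - 8Q = 37
76 = 8Q
Q* = 76/8 = 19/2

19/2


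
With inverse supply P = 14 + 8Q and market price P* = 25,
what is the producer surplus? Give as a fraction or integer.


Minimum supply price (at Q=0): P_min = 14
Quantity supplied at P* = 25:
Q* = (25 - 14)/8 = 11/8
PS = (1/2) * Q* * (P* - P_min)
PS = (1/2) * 11/8 * (25 - 14)
PS = (1/2) * 11/8 * 11 = 121/16

121/16


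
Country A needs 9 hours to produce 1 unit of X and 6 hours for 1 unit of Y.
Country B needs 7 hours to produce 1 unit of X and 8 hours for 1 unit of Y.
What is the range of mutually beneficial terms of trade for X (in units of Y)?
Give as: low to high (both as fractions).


Opportunity cost of X for Country A = hours_X / hours_Y = 9/6 = 3/2 units of Y
Opportunity cost of X for Country B = hours_X / hours_Y = 7/8 = 7/8 units of Y
Terms of trade must be between the two opportunity costs.
Range: 7/8 to 3/2

7/8 to 3/2


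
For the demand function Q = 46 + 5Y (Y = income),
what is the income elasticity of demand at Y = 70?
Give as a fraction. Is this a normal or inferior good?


dQ/dY = 5
At Y = 70: Q = 46 + 5*70 = 396
Ey = (dQ/dY)(Y/Q) = 5 * 70 / 396 = 175/198
Since Ey > 0, this is a normal good.

175/198 (normal good)


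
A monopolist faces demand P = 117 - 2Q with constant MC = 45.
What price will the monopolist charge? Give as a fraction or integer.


MR = 117 - 4Q
Set MR = MC: 117 - 4Q = 45
Q* = 18
Substitute into demand:
P* = 117 - 2*18 = 81

81


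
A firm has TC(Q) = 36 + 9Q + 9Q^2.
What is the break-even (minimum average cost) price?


AC(Q) = 36/Q + 9 + 9Q
To minimize: dAC/dQ = -36/Q^2 + 9 = 0
Q^2 = 36/9 = 4
Q* = 2
Min AC = 36/2 + 9 + 9*2
Min AC = 18 + 9 + 18 = 45

45


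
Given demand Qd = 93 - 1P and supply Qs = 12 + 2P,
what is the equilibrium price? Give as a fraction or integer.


At equilibrium, Qd = Qs.
93 - 1P = 12 + 2P
93 - 12 = 1P + 2P
81 = 3P
P* = 81/3 = 27

27


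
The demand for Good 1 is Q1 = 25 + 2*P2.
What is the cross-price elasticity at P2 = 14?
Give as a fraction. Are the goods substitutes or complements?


dQ1/dP2 = 2
At P2 = 14: Q1 = 25 + 2*14 = 53
Exy = (dQ1/dP2)(P2/Q1) = 2 * 14 / 53 = 28/53
Since Exy > 0, the goods are substitutes.

28/53 (substitutes)


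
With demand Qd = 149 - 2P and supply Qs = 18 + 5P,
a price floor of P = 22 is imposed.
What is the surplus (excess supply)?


At P = 22:
Qd = 149 - 2*22 = 105
Qs = 18 + 5*22 = 128
Surplus = Qs - Qd = 128 - 105 = 23

23


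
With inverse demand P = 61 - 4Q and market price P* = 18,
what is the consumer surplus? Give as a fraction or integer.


Maximum willingness to pay (at Q=0): P_max = 61
Quantity demanded at P* = 18:
Q* = (61 - 18)/4 = 43/4
CS = (1/2) * Q* * (P_max - P*)
CS = (1/2) * 43/4 * (61 - 18)
CS = (1/2) * 43/4 * 43 = 1849/8

1849/8


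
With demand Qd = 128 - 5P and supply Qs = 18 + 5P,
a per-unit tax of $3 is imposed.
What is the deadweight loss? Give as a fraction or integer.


Pre-tax equilibrium quantity: Q* = 73
Post-tax equilibrium quantity: Q_tax = 131/2
Reduction in quantity: Q* - Q_tax = 15/2
DWL = (1/2) * tax * (Q* - Q_tax)
DWL = (1/2) * 3 * 15/2 = 45/4

45/4
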